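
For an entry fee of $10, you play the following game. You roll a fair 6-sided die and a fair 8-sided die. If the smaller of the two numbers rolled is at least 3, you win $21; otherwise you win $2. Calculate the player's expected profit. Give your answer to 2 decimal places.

$1.50

E[payout] = (1/2)·2 + (1/2)·21 = 23/2
Expected profit = 23/2 − 10 = 3/2 ≈ $1.50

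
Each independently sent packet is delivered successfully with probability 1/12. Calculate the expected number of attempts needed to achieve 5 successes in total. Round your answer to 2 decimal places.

By linearity (sum of 5 independent geometric waits), E[trials] = 5/p = 5/(1/12) = 60.
≈ 60.00

60.00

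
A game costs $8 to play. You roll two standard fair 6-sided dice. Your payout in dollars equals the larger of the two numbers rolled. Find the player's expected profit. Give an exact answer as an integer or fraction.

Distribution of the larger of the two numbers rolled: 1 w.p. 1/36, 2 w.p. 1/12, 3 w.p. 5/36, 4 w.p. 7/36, 5 w.p. 1/4, 6 w.p. 11/36
E[payout] = (1/36)·1 + (1/12)·2 + (5/36)·3 + (7/36)·4 + (1/4)·5 + (11/36)·6 = 161/36
Expected profit = 161/36 − 8 = -127/36

-127/36 dollars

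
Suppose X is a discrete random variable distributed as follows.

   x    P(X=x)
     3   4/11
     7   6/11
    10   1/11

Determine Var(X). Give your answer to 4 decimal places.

E[X] = (4/11)·3 + (6/11)·7 + (1/11)·10 = 64/11
E[X²] = (4/11)·9 + (6/11)·49 + (1/11)·100 = 430/11
Var(X) = 430/11 − (64/11)² = 634/121 ≈ 5.2397

5.2397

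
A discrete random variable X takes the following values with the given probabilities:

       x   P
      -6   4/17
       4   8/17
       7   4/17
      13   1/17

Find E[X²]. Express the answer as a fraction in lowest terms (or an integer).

E[X²] = (4/17)·36 + (8/17)·16 + (4/17)·49 + (1/17)·169
     = 637/17

637/17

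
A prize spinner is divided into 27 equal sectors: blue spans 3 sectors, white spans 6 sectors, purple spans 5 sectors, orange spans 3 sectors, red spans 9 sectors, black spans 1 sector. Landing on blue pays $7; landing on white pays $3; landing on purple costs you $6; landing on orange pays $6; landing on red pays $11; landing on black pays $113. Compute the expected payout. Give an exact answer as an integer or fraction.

E[payout] = (3/27)·7 + (6/27)·3 + (5/27)·(-6) + (3/27)·6 + (9/27)·11 + (1/27)·113 = 239/27

239/27 dollars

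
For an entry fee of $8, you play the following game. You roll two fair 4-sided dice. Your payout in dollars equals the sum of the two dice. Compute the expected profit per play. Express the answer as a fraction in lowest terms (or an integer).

-$3

Distribution of the sum of the two dice: 2 w.p. 1/16, 3 w.p. 1/8, 4 w.p. 3/16, 5 w.p. 1/4, 6 w.p. 3/16, 7 w.p. 1/8, …
E[payout] = (1/16)·2 + (1/8)·3 + (3/16)·4 + (1/4)·5 + (3/16)·6 + (1/8)·7 + (1/16)·8 = 5
Expected profit = 5 − 8 = -3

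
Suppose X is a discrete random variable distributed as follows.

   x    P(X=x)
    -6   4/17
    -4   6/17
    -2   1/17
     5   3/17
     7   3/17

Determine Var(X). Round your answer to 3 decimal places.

E[X] = (4/17)·(-6) + (6/17)·(-4) + (1/17)·(-2) + (3/17)·5 + (3/17)·7 = -14/17
E[X²] = (4/17)·36 + (6/17)·16 + (1/17)·4 + (3/17)·25 + (3/17)·49 = 466/17
Var(X) = 466/17 − (-14/17)² = 7726/289 ≈ 26.734

26.734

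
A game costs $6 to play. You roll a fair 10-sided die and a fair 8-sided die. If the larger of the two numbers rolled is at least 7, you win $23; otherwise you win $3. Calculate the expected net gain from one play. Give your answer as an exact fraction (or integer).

E[payout] = (9/20)·3 + (11/20)·23 = 14
Expected profit = 14 − 6 = 8

$8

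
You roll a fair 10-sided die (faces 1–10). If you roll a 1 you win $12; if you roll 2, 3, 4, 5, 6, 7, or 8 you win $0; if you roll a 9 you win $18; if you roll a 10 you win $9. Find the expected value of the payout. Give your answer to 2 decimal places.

E[payout] = (7/10)·0 + (1/10)·9 + (1/10)·12 + (1/10)·18 = 39/10
≈ $3.90

$3.90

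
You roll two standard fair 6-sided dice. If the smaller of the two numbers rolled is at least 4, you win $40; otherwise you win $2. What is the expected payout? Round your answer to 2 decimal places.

E[payout] = (3/4)·2 + (1/4)·40 = 23/2
≈ $11.50

$11.50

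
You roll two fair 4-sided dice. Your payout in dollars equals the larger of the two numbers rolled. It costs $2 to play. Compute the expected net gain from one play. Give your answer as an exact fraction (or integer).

Distribution of the larger of the two numbers rolled: 1 w.p. 1/16, 2 w.p. 3/16, 3 w.p. 5/16, 4 w.p. 7/16
E[payout] = (1/16)·1 + (3/16)·2 + (5/16)·3 + (7/16)·4 = 25/8
Expected profit = 25/8 − 2 = 9/8

9/8 dollars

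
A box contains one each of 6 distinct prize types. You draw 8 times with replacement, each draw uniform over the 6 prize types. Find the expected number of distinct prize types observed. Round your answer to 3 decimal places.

Let Xⱼ=1 if type j appears at least once. P(Xⱼ=1) = 1 − ((6−1)/6)^8 = 1288991/1679616.
E[#distinct] = 6·1288991/1679616 = 1288991/279936.
≈ 4.605

4.605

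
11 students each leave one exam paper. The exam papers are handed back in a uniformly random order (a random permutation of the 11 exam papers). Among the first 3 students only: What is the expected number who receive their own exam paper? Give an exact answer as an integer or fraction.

Let Xᵢ = 1 if person i gets their own exam paper. For each i, P(Xᵢ=1) = 1/11.
By linearity of expectation, E[X₁+…+X_3] = 3·(1/11) = 3/11.

3/11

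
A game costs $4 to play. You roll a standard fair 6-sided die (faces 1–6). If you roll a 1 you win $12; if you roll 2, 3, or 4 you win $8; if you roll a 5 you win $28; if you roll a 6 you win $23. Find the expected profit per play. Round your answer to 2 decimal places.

$10.50

E[payout] = (1/2)·8 + (1/6)·12 + (1/6)·23 + (1/6)·28 = 29/2
Expected profit = 29/2 − 4 = 21/2 ≈ $10.50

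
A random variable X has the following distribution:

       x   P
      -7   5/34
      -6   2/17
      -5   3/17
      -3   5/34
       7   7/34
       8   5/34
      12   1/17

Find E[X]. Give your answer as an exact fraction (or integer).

E[X] = (5/34)·(-7) + (2/17)·(-6) + (3/17)·(-5) + (5/34)·(-3) + (7/34)·7 + (5/34)·8 + (1/17)·12
     = 9/34

9/34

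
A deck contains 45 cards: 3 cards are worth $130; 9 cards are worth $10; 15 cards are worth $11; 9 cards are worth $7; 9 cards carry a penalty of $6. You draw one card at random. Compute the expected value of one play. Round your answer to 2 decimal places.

E[payout] = (3/45)·130 + (9/45)·10 + (15/45)·11 + (9/45)·7 + (9/45)·(-6) = 218/15
≈ $14.53

$14.53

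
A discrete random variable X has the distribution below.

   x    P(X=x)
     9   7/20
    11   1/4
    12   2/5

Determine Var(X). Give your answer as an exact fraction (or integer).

E[X] = (7/20)·9 + (1/4)·11 + (2/5)·12 = 107/10
E[X²] = (7/20)·81 + (1/4)·121 + (2/5)·144 = 581/5
Var(X) = 581/5 − (107/10)² = 171/100

171/100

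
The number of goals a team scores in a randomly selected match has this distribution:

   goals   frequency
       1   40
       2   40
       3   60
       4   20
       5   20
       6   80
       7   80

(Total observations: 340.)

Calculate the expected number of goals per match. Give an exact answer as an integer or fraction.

76/17

Total = 340, so P(goals=1) = 40/340, etc.
E[X] = (2/17)·1 + (2/17)·2 + (3/17)·3 + (1/17)·4 + (1/17)·5 + (4/17)·6 + (4/17)·7
     = 76/17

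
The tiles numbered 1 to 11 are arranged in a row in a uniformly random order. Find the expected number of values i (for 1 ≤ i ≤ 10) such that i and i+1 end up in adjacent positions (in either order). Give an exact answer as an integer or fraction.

For each i ∈ {1,…,10}, let Xᵢ = 1 if i and i+1 are adjacent. P(Xᵢ=1) = 2·(11−1)!/11! = 2/11.
By linearity, E[ΣXᵢ] = (10)·(2/11) = 20/11.

20/11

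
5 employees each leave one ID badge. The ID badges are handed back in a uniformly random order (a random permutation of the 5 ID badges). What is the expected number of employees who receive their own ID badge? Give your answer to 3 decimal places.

Let Xᵢ = 1 if person i gets their own ID badge. For each i, P(Xᵢ=1) = 1/5.
By linearity of expectation, E[X₁+…+X_5] = 5·(1/5) = 1.
≈ 1.000

1.000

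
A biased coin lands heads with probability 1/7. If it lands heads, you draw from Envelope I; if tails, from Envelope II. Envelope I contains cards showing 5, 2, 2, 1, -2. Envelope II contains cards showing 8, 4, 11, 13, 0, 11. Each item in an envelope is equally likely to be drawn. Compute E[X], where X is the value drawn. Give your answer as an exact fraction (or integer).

E[X | Envelope I] = (5 + 2 + 2 + 1 − 2)/5 = 8/5
E[X | Envelope II] = (8 + 4 + 11 + 13 + 0 + 11)/6 = 47/6
E[X] = (1/7)·8/5 + (6/7)·47/6 = 243/35

243/35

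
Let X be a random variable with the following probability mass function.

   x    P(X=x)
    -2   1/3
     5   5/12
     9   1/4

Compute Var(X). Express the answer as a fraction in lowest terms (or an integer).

167/9

E[X] = (1/3)·(-2) + (5/12)·5 + (1/4)·9 = 11/3
E[X²] = (1/3)·4 + (5/12)·25 + (1/4)·81 = 32
Var(X) = 32 − (11/3)² = 167/9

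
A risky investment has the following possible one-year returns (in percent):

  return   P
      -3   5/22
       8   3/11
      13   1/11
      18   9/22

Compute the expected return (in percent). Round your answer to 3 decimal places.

10.045

E[X] = (5/22)·(-3) + (3/11)·8 + (1/11)·13 + (9/22)·18
     = 221/22 ≈ 10.045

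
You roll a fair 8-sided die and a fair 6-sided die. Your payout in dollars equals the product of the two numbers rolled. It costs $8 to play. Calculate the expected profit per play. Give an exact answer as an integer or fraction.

Distribution of the product of the two numbers rolled: 1 w.p. 1/48, 2 w.p. 1/24, 3 w.p. 1/24, 4 w.p. 1/16, 5 w.p. 1/24, 6 w.p. 1/12, …
E[payout] = (1/48)·1 + (1/24)·2 + (1/24)·3 + (1/16)·4 + (1/24)·5 + (1/12)·6 + (1/48)·7 + (1/16)·8 + (1/48)·9 + (1/24)·10 + (1/12)·12 + (1/48)·14 + (1/24)·15 + (1/24)·16 + (1/24)·18 + (1/24)·20 + (1/48)·21 + (1/16)·24 + (1/48)·25 + (1/48)·28 + (1/24)·30 + (1/48)·32 + (1/48)·35 + (1/48)·36 + (1/48)·40 + (1/48)·42 + (1/48)·48 = 63/4
Expected profit = 63/4 − 8 = 31/4

31/4 dollars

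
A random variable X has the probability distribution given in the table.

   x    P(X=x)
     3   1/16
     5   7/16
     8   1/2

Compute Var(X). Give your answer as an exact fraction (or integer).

183/64

E[X] = (1/16)·3 + (7/16)·5 + (1/2)·8 = 51/8
E[X²] = (1/16)·9 + (7/16)·25 + (1/2)·64 = 87/2
Var(X) = 87/2 − (51/8)² = 183/64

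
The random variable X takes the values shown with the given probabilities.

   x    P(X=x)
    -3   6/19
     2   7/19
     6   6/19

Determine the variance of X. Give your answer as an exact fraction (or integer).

4638/361

E[X] = (6/19)·(-3) + (7/19)·2 + (6/19)·6 = 32/19
E[X²] = (6/19)·9 + (7/19)·4 + (6/19)·36 = 298/19
Var(X) = 298/19 − (32/19)² = 4638/361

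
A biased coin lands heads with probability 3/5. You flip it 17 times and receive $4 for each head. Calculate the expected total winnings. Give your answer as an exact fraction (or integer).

E[#heads] = 17·3/5 = 51/5 (linearity over flips).
E[winnings] = 4·51/5 = 204/5.

204/5 dollars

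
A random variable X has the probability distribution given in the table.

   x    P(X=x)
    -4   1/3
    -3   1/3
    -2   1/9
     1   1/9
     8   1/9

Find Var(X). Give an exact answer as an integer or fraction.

E[X] = (1/3)·(-4) + (1/3)·(-3) + (1/9)·(-2) + (1/9)·1 + (1/9)·8 = -14/9
E[X²] = (1/3)·16 + (1/3)·9 + (1/9)·4 + (1/9)·1 + (1/9)·64 = 16
Var(X) = 16 − (-14/9)² = 1100/81

1100/81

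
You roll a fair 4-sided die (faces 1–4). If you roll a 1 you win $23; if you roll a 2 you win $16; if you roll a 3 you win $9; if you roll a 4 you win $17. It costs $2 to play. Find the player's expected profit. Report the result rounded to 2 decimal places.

$14.25

E[payout] = (1/4)·9 + (1/4)·16 + (1/4)·17 + (1/4)·23 = 65/4
Expected profit = 65/4 − 2 = 57/4 ≈ $14.25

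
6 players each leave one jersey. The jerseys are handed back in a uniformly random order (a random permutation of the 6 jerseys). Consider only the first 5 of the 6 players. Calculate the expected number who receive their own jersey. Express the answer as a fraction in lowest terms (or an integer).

5/6

Let Xᵢ = 1 if person i gets their own jersey. For each i, P(Xᵢ=1) = 1/6.
By linearity of expectation, E[X₁+…+X_5] = 5·(1/6) = 5/6.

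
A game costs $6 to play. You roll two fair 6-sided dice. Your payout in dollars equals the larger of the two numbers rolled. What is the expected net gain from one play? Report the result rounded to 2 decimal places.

Distribution of the larger of the two numbers rolled: 1 w.p. 1/36, 2 w.p. 1/12, 3 w.p. 5/36, 4 w.p. 7/36, 5 w.p. 1/4, 6 w.p. 11/36
E[payout] = (1/36)·1 + (1/12)·2 + (5/36)·3 + (7/36)·4 + (1/4)·5 + (11/36)·6 = 161/36
Expected profit = 161/36 − 6 = -55/36 ≈ -$1.53

-$1.53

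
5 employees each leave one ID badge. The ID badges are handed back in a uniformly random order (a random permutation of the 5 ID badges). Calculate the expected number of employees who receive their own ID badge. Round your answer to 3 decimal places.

1.000

Let Xᵢ = 1 if person i gets their own ID badge. For each i, P(Xᵢ=1) = 1/5.
By linearity of expectation, E[X₁+…+X_5] = 5·(1/5) = 1.
≈ 1.000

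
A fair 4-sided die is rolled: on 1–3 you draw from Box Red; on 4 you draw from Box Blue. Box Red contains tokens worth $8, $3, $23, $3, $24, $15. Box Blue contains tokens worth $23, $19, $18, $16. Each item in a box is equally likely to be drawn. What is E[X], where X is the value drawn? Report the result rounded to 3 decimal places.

E[X | Box Red] = (8 + 3 + 23 + 3 + 24 + 15)/6 = 38/3
E[X | Box Blue] = (23 + 19 + 18 + 16)/4 = 19
E[X] = (3/4)·38/3 + (1/4)·19 = 57/4 ≈ 14.250

$14.250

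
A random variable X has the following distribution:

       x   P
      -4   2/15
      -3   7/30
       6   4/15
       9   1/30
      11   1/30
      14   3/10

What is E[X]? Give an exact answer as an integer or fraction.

157/30

E[X] = (2/15)·(-4) + (7/30)·(-3) + (4/15)·6 + (1/30)·9 + (1/30)·11 + (3/10)·14
     = 157/30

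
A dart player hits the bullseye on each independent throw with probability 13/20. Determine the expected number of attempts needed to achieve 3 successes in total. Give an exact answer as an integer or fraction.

By linearity (sum of 3 independent geometric waits), E[trials] = 3/p = 3/(13/20) = 60/13.

60/13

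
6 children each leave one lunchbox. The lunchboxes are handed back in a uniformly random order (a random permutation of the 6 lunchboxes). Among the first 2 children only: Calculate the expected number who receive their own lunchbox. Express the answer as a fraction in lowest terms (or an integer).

1/3

Let Xᵢ = 1 if person i gets their own lunchbox. For each i, P(Xᵢ=1) = 1/6.
By linearity of expectation, E[X₁+…+X_2] = 2·(1/6) = 1/3.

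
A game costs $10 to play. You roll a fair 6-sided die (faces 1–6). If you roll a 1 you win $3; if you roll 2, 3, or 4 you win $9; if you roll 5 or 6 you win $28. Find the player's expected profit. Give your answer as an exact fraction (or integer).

E[payout] = (1/6)·3 + (1/2)·9 + (1/3)·28 = 43/3
Expected profit = 43/3 − 10 = 13/3

13/3 dollars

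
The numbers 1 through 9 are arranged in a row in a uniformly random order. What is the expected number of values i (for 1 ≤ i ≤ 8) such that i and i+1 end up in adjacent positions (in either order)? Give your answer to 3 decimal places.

For each i ∈ {1,…,8}, let Xᵢ = 1 if i and i+1 are adjacent. P(Xᵢ=1) = 2·(9−1)!/9! = 2/9.
By linearity, E[ΣXᵢ] = (8)·(2/9) = 16/9.
≈ 1.778

1.778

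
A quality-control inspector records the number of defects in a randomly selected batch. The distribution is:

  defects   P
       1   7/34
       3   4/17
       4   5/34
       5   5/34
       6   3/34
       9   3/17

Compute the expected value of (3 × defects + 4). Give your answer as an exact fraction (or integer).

290/17

E[3x+4] = (7/34)·7 + (4/17)·13 + (5/34)·16 + (5/34)·19 + (3/34)·22 + (3/17)·31
     = 290/17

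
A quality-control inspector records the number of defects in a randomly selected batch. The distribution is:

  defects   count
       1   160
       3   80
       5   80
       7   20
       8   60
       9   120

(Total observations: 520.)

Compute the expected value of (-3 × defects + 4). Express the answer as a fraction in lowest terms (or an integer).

-271/26

Total = 520, so P(defects=1) = 160/520, etc.
E[-3x+4] = (4/13)·1 + (2/13)·(-5) + (2/13)·(-11) + (1/26)·(-17) + (3/26)·(-20) + (3/13)·(-23)
     = -271/26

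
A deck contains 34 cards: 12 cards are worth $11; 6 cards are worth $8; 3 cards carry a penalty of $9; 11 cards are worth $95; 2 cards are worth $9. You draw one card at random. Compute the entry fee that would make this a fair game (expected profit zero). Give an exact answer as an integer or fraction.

608/17 dollars

E[payout] = (12/34)·11 + (6/34)·8 + (3/34)·(-9) + (11/34)·95 + (2/34)·9 = 608/17
Fair fee = E[payout] = 608/17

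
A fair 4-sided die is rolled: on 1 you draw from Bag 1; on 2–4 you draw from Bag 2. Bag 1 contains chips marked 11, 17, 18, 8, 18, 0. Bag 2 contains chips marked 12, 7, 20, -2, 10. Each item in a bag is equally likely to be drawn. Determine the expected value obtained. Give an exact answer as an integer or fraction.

E[X | Bag 1] = (11 + 17 + 18 + 8 + 18 + 0)/6 = 12
E[X | Bag 2] = (12 + 7 + 20 − 2 + 10)/5 = 47/5
E[X] = (1/4)·12 + (3/4)·47/5 = 201/20

201/20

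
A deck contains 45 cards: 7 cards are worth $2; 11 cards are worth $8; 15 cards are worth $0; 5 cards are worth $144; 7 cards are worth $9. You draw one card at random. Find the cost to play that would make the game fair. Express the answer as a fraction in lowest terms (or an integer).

59/3 dollars

E[payout] = (7/45)·2 + (11/45)·8 + (15/45)·0 + (5/45)·144 + (7/45)·9 = 59/3
Fair fee = E[payout] = 59/3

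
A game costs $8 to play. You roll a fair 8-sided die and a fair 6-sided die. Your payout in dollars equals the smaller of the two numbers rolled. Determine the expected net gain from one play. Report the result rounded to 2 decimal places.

Distribution of the smaller of the two numbers rolled: 1 w.p. 13/48, 2 w.p. 11/48, 3 w.p. 3/16, 4 w.p. 7/48, 5 w.p. 5/48, 6 w.p. 1/16
E[payout] = (13/48)·1 + (11/48)·2 + (3/16)·3 + (7/48)·4 + (5/48)·5 + (1/16)·6 = 133/48
Expected profit = 133/48 − 8 = -251/48 ≈ -$5.23

-$5.23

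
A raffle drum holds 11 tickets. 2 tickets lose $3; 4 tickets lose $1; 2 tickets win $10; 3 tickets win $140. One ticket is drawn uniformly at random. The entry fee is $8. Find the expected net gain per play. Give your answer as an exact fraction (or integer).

E[payout] = (2/11)·(-3) + (4/11)·(-1) + (2/11)·10 + (3/11)·140 = 430/11
Expected profit = 430/11 − 8 = 342/11

342/11 dollars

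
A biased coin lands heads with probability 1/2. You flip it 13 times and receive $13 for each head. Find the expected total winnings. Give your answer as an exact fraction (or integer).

E[#heads] = 13·1/2 = 13/2 (linearity over flips).
E[winnings] = 13·13/2 = 169/2.

169/2 dollars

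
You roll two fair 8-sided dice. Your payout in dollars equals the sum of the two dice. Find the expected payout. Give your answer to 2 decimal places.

$9.00

Distribution of the sum of the two dice: 2 w.p. 1/64, 3 w.p. 1/32, 4 w.p. 3/64, 5 w.p. 1/16, 6 w.p. 5/64, 7 w.p. 3/32, …
E[payout] = (1/64)·2 + (1/32)·3 + (3/64)·4 + (1/16)·5 + (5/64)·6 + (3/32)·7 + (7/64)·8 + (1/8)·9 + (7/64)·10 + (3/32)·11 + (5/64)·12 + (1/16)·13 + (3/64)·14 + (1/32)·15 + (1/64)·16 = 9
≈ $9.00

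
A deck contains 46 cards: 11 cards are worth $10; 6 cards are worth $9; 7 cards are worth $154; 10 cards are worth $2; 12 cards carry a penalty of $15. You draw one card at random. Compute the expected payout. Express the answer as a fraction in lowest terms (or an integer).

E[payout] = (11/46)·10 + (6/46)·9 + (7/46)·154 + (10/46)·2 + (12/46)·(-15) = 541/23

541/23 dollars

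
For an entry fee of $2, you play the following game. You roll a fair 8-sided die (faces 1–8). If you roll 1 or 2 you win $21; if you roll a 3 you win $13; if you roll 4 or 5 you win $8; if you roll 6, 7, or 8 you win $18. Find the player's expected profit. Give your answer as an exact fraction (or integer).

109/8 dollars

E[payout] = (1/4)·8 + (1/8)·13 + (3/8)·18 + (1/4)·21 = 125/8
Expected profit = 125/8 − 2 = 109/8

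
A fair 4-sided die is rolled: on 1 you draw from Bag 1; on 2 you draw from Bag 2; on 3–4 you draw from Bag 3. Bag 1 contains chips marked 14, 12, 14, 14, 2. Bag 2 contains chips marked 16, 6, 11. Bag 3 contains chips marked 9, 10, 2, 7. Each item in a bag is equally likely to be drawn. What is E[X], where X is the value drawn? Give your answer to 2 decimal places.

9.05

E[X | Bag 1] = (14 + 12 + 14 + 14 + 2)/5 = 56/5
E[X | Bag 2] = (16 + 6 + 11)/3 = 11
E[X | Bag 3] = (9 + 10 + 2 + 7)/4 = 7
E[X] = (1/4)·56/5 + (1/4)·11 + (1/2)·7 = 181/20 ≈ 9.05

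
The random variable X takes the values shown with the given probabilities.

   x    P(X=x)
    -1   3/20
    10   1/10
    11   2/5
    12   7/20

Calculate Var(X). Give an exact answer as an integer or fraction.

E[X] = (3/20)·(-1) + (1/10)·10 + (2/5)·11 + (7/20)·12 = 189/20
E[X²] = (3/20)·1 + (1/10)·100 + (2/5)·121 + (7/20)·144 = 2179/20
Var(X) = 2179/20 − (189/20)² = 7859/400

7859/400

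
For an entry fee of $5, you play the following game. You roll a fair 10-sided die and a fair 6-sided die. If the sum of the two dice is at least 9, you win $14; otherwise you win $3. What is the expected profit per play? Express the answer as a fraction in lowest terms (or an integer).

81/20 dollars

E[payout] = (9/20)·3 + (11/20)·14 = 181/20
Expected profit = 181/20 − 5 = 81/20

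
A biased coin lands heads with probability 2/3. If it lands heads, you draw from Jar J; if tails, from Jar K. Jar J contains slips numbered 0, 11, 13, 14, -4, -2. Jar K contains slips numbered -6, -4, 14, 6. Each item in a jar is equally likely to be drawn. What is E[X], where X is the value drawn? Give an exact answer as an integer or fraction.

E[X | Jar J] = (0 + 11 + 13 + 14 − 4 − 2)/6 = 16/3
E[X | Jar K] = (-6 − 4 + 14 + 6)/4 = 5/2
E[X] = (2/3)·16/3 + (1/3)·5/2 = 79/18

79/18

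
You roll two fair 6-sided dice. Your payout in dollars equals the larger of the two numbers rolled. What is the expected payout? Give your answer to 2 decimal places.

Distribution of the larger of the two numbers rolled: 1 w.p. 1/36, 2 w.p. 1/12, 3 w.p. 5/36, 4 w.p. 7/36, 5 w.p. 1/4, 6 w.p. 11/36
E[payout] = (1/36)·1 + (1/12)·2 + (5/36)·3 + (7/36)·4 + (1/4)·5 + (11/36)·6 = 161/36
≈ $4.47

$4.47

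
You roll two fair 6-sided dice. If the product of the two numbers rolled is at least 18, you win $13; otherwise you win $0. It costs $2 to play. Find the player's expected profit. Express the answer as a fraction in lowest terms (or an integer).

29/18 dollars

E[payout] = (13/18)·0 + (5/18)·13 = 65/18
Expected profit = 65/18 − 2 = 29/18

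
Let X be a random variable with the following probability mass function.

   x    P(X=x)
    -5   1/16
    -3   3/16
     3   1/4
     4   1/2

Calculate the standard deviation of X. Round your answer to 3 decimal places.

E[X] = 15/8, E[X²] = 27/2
Var(X) = E[X²] − (E[X])² = 27/2 − 225/64 = 639/64
SD(X) = √(639/64) ≈ 3.160

3.160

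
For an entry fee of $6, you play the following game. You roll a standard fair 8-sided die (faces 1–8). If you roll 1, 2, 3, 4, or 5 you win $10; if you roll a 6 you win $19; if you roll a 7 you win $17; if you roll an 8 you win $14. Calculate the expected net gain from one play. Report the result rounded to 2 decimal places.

$6.50

E[payout] = (5/8)·10 + (1/8)·14 + (1/8)·17 + (1/8)·19 = 25/2
Expected profit = 25/2 − 6 = 13/2 ≈ $6.50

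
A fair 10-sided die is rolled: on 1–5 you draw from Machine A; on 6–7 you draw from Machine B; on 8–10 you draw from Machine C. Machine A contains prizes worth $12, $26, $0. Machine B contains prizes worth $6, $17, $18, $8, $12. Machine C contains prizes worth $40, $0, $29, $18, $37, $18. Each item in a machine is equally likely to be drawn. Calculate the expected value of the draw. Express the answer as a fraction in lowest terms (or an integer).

2381/150 dollars

E[X | Machine A] = (12 + 26 + 0)/3 = 38/3
E[X | Machine B] = (6 + 17 + 18 + 8 + 12)/5 = 61/5
E[X | Machine C] = (40 + 0 + 29 + 18 + 37 + 18)/6 = 71/3
E[X] = (1/2)·38/3 + (1/5)·61/5 + (3/10)·71/3 = 2381/150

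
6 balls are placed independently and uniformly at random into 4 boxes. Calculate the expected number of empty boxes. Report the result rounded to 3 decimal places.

Let Xⱼ=1 if box j is empty. P(Xⱼ=1) = ((4-1)/4)^6 = 729/4096.
By linearity, E[#empty] = 4·729/4096 = 729/1024.
≈ 0.712

0.712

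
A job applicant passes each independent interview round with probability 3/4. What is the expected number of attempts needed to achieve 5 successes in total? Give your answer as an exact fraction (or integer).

By linearity (sum of 5 independent geometric waits), E[trials] = 5/p = 5/(3/4) = 20/3.

20/3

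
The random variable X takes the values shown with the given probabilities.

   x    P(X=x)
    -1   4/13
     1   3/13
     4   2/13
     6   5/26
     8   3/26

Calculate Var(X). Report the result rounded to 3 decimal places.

10.467

E[X] = (4/13)·(-1) + (3/13)·1 + (2/13)·4 + (5/26)·6 + (3/26)·8 = 34/13
E[X²] = (4/13)·1 + (3/13)·1 + (2/13)·16 + (5/26)·36 + (3/26)·64 = 225/13
Var(X) = 225/13 − (34/13)² = 1769/169 ≈ 10.467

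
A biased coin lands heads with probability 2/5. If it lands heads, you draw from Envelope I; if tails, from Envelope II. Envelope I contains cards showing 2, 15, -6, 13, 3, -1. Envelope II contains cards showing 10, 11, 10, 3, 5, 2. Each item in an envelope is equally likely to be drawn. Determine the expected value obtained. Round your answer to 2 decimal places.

E[X | Envelope I] = (2 + 15 − 6 + 13 + 3 − 1)/6 = 13/3
E[X | Envelope II] = (10 + 11 + 10 + 3 + 5 + 2)/6 = 41/6
E[X] = (2/5)·13/3 + (3/5)·41/6 = 35/6 ≈ 5.83

5.83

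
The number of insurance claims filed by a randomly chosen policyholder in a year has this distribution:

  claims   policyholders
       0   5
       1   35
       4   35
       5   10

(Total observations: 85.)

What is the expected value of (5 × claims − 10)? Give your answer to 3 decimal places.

Total = 85, so P(claims=0) = 5/85, etc.
E[5x-10] = (1/17)·(-10) + (7/17)·(-5) + (7/17)·10 + (2/17)·15
     = 55/17 ≈ 3.235

3.235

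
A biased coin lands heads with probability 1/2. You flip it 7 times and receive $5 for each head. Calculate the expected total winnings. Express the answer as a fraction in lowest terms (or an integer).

35/2 dollars

E[#heads] = 7·1/2 = 7/2 (linearity over flips).
E[winnings] = 5·7/2 = 35/2.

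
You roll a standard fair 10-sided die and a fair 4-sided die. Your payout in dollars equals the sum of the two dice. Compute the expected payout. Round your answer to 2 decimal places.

$8.00

Distribution of the sum of the two dice: 2 w.p. 1/40, 3 w.p. 1/20, 4 w.p. 3/40, 5 w.p. 1/10, 6 w.p. 1/10, 7 w.p. 1/10, …
E[payout] = (1/40)·2 + (1/20)·3 + (3/40)·4 + (1/10)·5 + (1/10)·6 + (1/10)·7 + (1/10)·8 + (1/10)·9 + (1/10)·10 + (1/10)·11 + (3/40)·12 + (1/20)·13 + (1/40)·14 = 8
≈ $8.00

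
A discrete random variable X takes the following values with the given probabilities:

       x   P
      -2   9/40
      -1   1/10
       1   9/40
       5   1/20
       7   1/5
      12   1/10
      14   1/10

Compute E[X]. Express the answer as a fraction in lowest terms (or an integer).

E[X] = (9/40)·(-2) + (1/10)·(-1) + (9/40)·1 + (1/20)·5 + (1/5)·7 + (1/10)·12 + (1/10)·14
     = 157/40

157/40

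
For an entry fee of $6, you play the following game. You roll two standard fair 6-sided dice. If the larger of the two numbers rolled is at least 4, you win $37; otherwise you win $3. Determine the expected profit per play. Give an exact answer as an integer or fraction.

E[payout] = (1/4)·3 + (3/4)·37 = 57/2
Expected profit = 57/2 − 6 = 45/2

45/2 dollars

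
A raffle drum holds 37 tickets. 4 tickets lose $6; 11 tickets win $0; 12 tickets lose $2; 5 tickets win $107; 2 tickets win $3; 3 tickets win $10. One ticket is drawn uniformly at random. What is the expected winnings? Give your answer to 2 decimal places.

E[payout] = (4/37)·(-6) + (11/37)·0 + (12/37)·(-2) + (5/37)·107 + (2/37)·3 + (3/37)·10 = 523/37
≈ $14.14

$14.14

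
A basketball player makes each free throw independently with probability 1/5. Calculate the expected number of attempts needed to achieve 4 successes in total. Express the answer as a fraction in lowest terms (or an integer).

20

By linearity (sum of 4 independent geometric waits), E[trials] = 4/p = 4/(1/5) = 20.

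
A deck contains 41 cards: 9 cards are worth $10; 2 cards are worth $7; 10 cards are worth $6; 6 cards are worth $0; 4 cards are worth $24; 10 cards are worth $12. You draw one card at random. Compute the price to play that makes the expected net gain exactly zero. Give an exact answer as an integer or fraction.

E[payout] = (9/41)·10 + (2/41)·7 + (10/41)·6 + (6/41)·0 + (4/41)·24 + (10/41)·12 = 380/41
Fair fee = E[payout] = 380/41

380/41 dollars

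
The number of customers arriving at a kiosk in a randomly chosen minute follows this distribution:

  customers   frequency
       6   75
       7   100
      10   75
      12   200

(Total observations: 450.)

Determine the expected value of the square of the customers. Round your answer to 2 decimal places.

Total = 450, so P(customers=6) = 75/450, etc.
E[X²] = (1/6)·36 + (2/9)·49 + (1/6)·100 + (4/9)·144
     = 878/9 ≈ 97.56

97.56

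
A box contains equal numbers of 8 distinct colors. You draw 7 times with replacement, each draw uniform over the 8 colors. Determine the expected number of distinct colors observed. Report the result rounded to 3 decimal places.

4.858

Let Xⱼ=1 if type j appears at least once. P(Xⱼ=1) = 1 − ((8−1)/8)^7 = 1273609/2097152.
E[#distinct] = 8·1273609/2097152 = 1273609/262144.
≈ 4.858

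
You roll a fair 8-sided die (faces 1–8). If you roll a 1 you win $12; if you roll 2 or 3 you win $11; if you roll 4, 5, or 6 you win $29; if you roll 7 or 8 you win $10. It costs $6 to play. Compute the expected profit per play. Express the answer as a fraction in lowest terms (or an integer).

93/8 dollars

E[payout] = (1/4)·10 + (1/4)·11 + (1/8)·12 + (3/8)·29 = 141/8
Expected profit = 141/8 − 6 = 93/8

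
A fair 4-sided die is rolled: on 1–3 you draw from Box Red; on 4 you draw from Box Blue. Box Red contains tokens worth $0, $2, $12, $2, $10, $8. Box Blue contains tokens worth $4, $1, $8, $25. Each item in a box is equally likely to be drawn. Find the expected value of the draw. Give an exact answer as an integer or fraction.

53/8 dollars

E[X | Box Red] = (0 + 2 + 12 + 2 + 10 + 8)/6 = 17/3
E[X | Box Blue] = (4 + 1 + 8 + 25)/4 = 19/2
E[X] = (3/4)·17/3 + (1/4)·19/2 = 53/8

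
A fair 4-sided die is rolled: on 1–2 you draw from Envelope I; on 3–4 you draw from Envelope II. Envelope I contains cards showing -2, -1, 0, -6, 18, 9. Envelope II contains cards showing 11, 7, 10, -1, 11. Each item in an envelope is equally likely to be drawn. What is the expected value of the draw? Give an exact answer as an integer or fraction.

53/10

E[X | Envelope I] = (-2 − 1 + 0 − 6 + 18 + 9)/6 = 3
E[X | Envelope II] = (11 + 7 + 10 − 1 + 11)/5 = 38/5
E[X] = (1/2)·3 + (1/2)·38/5 = 53/10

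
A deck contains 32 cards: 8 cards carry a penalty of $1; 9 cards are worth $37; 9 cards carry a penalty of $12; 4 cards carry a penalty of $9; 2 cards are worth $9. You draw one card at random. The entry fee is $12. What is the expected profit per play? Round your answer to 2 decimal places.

-$5.78

E[payout] = (8/32)·(-1) + (9/32)·37 + (9/32)·(-12) + (4/32)·(-9) + (2/32)·9 = 199/32
Expected profit = 199/32 − 12 = -185/32 ≈ -$5.78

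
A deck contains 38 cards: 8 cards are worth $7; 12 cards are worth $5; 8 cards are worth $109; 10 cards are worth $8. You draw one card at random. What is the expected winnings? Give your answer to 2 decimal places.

E[payout] = (8/38)·7 + (12/38)·5 + (8/38)·109 + (10/38)·8 = 534/19
≈ $28.11

$28.11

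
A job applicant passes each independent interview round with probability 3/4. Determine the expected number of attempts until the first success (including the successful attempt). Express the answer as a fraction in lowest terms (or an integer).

4/3

For a geometric distribution, E[trials] = 1/p = 1/(3/4) = 4/3.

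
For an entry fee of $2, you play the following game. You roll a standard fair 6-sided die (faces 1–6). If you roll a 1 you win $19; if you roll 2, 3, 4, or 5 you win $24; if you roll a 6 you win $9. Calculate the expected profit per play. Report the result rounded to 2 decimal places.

E[payout] = (1/6)·9 + (1/6)·19 + (2/3)·24 = 62/3
Expected profit = 62/3 − 2 = 56/3 ≈ $18.67

$18.67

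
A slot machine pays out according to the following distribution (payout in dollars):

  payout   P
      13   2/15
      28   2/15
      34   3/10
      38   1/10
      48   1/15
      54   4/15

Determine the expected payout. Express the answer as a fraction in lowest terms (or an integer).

556/15 dollars

E[X] = (2/15)·13 + (2/15)·28 + (3/10)·34 + (1/10)·38 + (1/15)·48 + (4/15)·54
     = 556/15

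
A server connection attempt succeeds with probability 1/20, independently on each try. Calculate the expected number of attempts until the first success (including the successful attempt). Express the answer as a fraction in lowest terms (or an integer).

20

For a geometric distribution, E[trials] = 1/p = 1/(1/20) = 20.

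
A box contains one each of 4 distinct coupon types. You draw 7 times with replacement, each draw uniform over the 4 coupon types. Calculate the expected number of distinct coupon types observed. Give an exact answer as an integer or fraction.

Let Xⱼ=1 if type j appears at least once. P(Xⱼ=1) = 1 − ((4−1)/4)^7 = 14197/16384.
E[#distinct] = 4·14197/16384 = 14197/4096.

14197/4096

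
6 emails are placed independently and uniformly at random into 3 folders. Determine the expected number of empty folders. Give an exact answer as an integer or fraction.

64/243

Let Xⱼ=1 if folder j is empty. P(Xⱼ=1) = ((3-1)/3)^6 = 64/729.
By linearity, E[#empty] = 3·64/729 = 64/243.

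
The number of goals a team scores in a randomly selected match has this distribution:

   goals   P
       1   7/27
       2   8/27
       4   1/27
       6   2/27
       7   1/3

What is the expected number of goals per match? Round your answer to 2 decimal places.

E[X] = (7/27)·1 + (8/27)·2 + (1/27)·4 + (2/27)·6 + (1/3)·7
     = 34/9 ≈ 3.78

3.78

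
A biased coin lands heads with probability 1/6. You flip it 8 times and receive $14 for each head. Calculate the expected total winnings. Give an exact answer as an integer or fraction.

E[#heads] = 8·1/6 = 4/3 (linearity over flips).
E[winnings] = 14·4/3 = 56/3.

56/3 dollars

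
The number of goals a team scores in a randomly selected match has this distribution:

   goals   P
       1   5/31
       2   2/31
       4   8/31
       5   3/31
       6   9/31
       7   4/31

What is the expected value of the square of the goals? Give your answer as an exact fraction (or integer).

736/31

E[X²] = (5/31)·1 + (2/31)·4 + (8/31)·16 + (3/31)·25 + (9/31)·36 + (4/31)·49
     = 736/31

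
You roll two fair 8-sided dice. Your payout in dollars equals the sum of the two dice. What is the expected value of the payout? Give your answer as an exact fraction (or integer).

Distribution of the sum of the two dice: 2 w.p. 1/64, 3 w.p. 1/32, 4 w.p. 3/64, 5 w.p. 1/16, 6 w.p. 5/64, 7 w.p. 3/32, …
E[payout] = (1/64)·2 + (1/32)·3 + (3/64)·4 + (1/16)·5 + (5/64)·6 + (3/32)·7 + (7/64)·8 + (1/8)·9 + (7/64)·10 + (3/32)·11 + (5/64)·12 + (1/16)·13 + (3/64)·14 + (1/32)·15 + (1/64)·16 = 9

$9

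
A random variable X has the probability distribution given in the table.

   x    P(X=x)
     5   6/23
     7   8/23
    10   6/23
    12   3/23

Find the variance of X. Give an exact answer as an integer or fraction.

3078/529

E[X] = (6/23)·5 + (8/23)·7 + (6/23)·10 + (3/23)·12 = 182/23
E[X²] = (6/23)·25 + (8/23)·49 + (6/23)·100 + (3/23)·144 = 1574/23
Var(X) = 1574/23 − (182/23)² = 3078/529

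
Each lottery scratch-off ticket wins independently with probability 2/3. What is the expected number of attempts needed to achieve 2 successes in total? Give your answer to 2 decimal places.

3.00

By linearity (sum of 2 independent geometric waits), E[trials] = 2/p = 2/(2/3) = 3.
≈ 3.00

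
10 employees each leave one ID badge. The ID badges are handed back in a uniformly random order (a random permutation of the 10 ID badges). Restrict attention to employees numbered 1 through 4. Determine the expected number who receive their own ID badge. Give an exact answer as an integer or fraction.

Let Xᵢ = 1 if person i gets their own ID badge. For each i, P(Xᵢ=1) = 1/10.
By linearity of expectation, E[X₁+…+X_4] = 4·(1/10) = 2/5.

2/5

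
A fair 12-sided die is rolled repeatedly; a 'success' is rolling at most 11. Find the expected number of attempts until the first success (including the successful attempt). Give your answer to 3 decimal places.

For a geometric distribution, E[trials] = 1/p = 1/(11/12) = 12/11.
≈ 1.091

1.091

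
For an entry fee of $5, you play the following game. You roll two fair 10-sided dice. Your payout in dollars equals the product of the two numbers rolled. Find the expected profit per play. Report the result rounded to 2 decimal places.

$25.25

Distribution of the product of the two numbers rolled: 1 w.p. 1/100, 2 w.p. 1/50, 3 w.p. 1/50, 4 w.p. 3/100, 5 w.p. 1/50, 6 w.p. 1/25, …
E[payout] = (1/100)·1 + (1/50)·2 + (1/50)·3 + (3/100)·4 + (1/50)·5 + (1/25)·6 + (1/50)·7 + (1/25)·8 + (3/100)·9 + (1/25)·10 + (1/25)·12 + (1/50)·14 + (1/50)·15 + (3/100)·16 + (1/25)·18 + (1/25)·20 + (1/50)·21 + (1/25)·24 + (1/100)·25 + (1/50)·27 + (1/50)·28 + (1/25)·30 + (1/50)·32 + (1/50)·35 + (3/100)·36 + (1/25)·40 + (1/50)·42 + (1/50)·45 + (1/50)·48 + (1/100)·49 + (1/50)·50 + (1/50)·54 + (1/50)·56 + (1/50)·60 + (1/50)·63 + (1/100)·64 + (1/50)·70 + (1/50)·72 + (1/50)·80 + (1/100)·81 + (1/50)·90 + (1/100)·100 = 121/4
Expected profit = 121/4 − 5 = 101/4 ≈ $25.25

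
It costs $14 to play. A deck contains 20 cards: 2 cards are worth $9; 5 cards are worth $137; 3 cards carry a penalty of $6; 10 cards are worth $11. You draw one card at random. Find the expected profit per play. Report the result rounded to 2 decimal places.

E[payout] = (2/20)·9 + (5/20)·137 + (3/20)·(-6) + (10/20)·11 = 159/4
Expected profit = 159/4 − 14 = 103/4 ≈ $25.75

$25.75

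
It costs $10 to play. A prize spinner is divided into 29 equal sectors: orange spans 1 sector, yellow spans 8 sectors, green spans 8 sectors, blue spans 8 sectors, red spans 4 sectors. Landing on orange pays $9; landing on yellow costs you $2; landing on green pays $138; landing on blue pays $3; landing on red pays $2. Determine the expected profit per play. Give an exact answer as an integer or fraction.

E[payout] = (1/29)·9 + (8/29)·(-2) + (8/29)·138 + (8/29)·3 + (4/29)·2 = 1129/29
Expected profit = 1129/29 − 10 = 839/29

839/29 dollars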